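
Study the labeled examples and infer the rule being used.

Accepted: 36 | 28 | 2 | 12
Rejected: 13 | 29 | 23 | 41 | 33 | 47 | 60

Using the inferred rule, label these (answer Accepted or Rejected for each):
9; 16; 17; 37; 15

Rejected, Accepted, Rejected, Rejected, Rejected

The simplest hypothesis consistent with all the labels is: even AND at most 36.
9: Rejected (9 is odd, 9 ≤ 36). 16: Accepted (16 is even, 16 ≤ 36). 17: Rejected (17 is odd, 17 ≤ 36). 37: Rejected (37 is odd, 37 > 36). 15: Rejected (15 is odd, 15 ≤ 36).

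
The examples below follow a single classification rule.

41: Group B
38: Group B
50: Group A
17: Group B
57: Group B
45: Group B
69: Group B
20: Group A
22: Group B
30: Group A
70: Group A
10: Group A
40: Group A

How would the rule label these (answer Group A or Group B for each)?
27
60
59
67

Group B, Group A, Group B, Group B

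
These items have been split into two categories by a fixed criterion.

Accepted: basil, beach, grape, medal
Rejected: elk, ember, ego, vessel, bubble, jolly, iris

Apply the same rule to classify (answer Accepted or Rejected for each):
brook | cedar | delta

Rejected, Accepted, Accepted

Looking at the examples, the only property every 'Accepted' case has and every 'Rejected' case lacks is: contains 'a'.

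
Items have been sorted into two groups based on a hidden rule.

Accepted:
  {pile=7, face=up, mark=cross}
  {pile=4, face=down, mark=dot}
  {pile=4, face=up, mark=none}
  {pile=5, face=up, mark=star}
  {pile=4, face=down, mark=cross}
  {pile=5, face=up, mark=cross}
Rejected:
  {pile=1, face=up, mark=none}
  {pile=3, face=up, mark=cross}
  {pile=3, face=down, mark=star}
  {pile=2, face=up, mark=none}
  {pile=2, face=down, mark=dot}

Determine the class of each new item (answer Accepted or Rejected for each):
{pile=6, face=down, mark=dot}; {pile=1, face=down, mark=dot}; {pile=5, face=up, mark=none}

Accepted, Rejected, Accepted

One predicate separates the groups cleanly: pile ≥ 4.
Accepted: {pile=6, face=down, mark=dot}, since pile = 6. Rejected: {pile=1, face=down, mark=dot}, since pile = 1. Accepted: {pile=5, face=up, mark=none}, since pile = 5.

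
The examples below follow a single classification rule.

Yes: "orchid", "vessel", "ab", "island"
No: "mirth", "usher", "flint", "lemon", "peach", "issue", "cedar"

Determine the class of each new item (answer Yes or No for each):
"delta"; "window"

Rule: even length. This holds for each 'Yes' example and fails for each 'No' one.

No, Yes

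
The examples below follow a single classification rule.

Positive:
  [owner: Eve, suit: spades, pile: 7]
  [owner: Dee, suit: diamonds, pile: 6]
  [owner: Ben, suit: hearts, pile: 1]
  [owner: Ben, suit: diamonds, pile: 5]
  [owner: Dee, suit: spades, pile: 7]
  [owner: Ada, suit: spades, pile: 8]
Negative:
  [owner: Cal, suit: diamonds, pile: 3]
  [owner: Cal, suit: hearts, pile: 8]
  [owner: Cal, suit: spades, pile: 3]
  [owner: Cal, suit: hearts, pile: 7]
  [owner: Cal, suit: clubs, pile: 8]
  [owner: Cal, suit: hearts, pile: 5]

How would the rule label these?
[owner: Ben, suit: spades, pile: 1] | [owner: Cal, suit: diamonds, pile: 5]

Positive, Negative

All 'Positive' examples share one property — owner is not Cal — and every 'Negative' example lacks it.
[owner: Ben, suit: spades, pile: 1]: Positive (owner is Ben).
[owner: Cal, suit: diamonds, pile: 5]: Negative (owner is Cal).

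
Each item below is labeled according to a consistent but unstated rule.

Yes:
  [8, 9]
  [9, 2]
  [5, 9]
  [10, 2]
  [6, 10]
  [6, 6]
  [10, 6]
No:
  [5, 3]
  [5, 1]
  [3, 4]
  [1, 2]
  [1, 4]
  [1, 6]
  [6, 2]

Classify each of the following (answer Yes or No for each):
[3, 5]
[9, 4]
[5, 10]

No, Yes, Yes

The simplest hypothesis consistent with all the labels is: sum ≥ 11.
[3, 5]: 3+5 = 8 — lacks this property, so No.
[9, 4]: 9+4 = 13 — has this property, so Yes.
[5, 10]: 5+10 = 15 — has this property, so Yes.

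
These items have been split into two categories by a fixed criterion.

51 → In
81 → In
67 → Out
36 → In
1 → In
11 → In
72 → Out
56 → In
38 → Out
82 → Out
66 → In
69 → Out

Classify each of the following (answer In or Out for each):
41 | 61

In, In

Comparing the two groups points to one rule — ≡ 1 (mod 5).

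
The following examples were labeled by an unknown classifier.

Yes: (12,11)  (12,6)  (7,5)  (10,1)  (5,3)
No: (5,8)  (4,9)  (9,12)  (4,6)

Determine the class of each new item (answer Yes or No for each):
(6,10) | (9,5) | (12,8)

The common property of the 'Yes' items is: first > second. No 'No' item has it.
(6,10) → 6 < 10 → No. (9,5) → 9 > 5 → Yes. (12,8) → 12 > 8 → Yes.

No, Yes, Yes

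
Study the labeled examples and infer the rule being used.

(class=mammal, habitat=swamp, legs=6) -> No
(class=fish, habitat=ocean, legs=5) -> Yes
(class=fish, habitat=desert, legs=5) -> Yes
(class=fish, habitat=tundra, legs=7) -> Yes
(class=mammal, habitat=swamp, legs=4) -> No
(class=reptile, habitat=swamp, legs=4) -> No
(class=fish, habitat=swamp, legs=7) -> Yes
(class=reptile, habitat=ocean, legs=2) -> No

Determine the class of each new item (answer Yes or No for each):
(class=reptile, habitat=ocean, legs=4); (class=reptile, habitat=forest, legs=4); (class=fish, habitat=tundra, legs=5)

No, No, Yes

'Yes' ⟺ class is fish.
(class=reptile, habitat=ocean, legs=4) — class is reptile, hence No. (class=reptile, habitat=forest, legs=4) — class is reptile, hence No. (class=fish, habitat=tundra, legs=5) — class is fish, hence Yes.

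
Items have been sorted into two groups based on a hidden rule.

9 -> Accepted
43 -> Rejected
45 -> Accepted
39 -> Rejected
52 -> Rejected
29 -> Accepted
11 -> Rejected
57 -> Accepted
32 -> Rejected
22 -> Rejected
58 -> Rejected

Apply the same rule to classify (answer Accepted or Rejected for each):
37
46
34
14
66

Accepted, Rejected, Rejected, Rejected, Rejected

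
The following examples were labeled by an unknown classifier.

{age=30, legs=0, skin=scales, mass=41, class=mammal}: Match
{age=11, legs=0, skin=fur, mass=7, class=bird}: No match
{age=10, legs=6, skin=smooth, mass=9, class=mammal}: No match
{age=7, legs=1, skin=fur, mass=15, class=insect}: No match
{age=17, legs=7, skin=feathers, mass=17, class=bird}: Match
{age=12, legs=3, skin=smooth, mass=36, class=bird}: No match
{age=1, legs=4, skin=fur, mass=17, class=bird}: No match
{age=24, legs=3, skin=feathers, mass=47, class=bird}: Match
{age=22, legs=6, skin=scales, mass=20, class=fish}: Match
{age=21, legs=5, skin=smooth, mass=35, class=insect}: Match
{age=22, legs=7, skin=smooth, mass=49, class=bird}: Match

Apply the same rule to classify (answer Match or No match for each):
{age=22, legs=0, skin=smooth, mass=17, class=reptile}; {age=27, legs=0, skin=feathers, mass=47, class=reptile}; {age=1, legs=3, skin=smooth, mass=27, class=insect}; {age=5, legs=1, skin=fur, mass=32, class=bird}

Match, Match, No match, No match

Rule: age ≥ 17. This holds for each 'Match' example and fails for each 'No match' one.
{age=22, legs=0, skin=smooth, mass=17, class=reptile}: age = 22, passes → Match.
{age=27, legs=0, skin=feathers, mass=47, class=reptile}: age = 27, passes → Match.
{age=1, legs=3, skin=smooth, mass=27, class=insect}: age = 1, doesn't match → No match.
{age=5, legs=1, skin=fur, mass=32, class=bird}: age = 5, doesn't match → No match.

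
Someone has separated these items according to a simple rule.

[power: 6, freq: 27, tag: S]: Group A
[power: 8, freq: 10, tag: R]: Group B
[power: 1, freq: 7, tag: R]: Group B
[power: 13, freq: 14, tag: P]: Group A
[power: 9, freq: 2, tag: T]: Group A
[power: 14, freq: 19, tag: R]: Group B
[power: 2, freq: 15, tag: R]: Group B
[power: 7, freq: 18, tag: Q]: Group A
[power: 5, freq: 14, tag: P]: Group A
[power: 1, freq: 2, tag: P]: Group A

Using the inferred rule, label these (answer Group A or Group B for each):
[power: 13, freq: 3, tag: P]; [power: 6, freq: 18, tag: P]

'Group A' ⟺ tag is not R.
[power: 13, freq: 3, tag: P]: tag is P, checks out → Group A.
[power: 6, freq: 18, tag: P]: tag is P, checks out → Group A.

Group A, Group A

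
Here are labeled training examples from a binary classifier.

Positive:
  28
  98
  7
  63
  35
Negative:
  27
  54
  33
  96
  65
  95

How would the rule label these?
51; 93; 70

Negative, Negative, Positive

The simplest hypothesis consistent with all the labels is: multiple of 7.
Negative: 51, since 51 = 7·7 + 2. Negative: 93, since 93 = 7·13 + 2. Positive: 70, since 70 = 7·10.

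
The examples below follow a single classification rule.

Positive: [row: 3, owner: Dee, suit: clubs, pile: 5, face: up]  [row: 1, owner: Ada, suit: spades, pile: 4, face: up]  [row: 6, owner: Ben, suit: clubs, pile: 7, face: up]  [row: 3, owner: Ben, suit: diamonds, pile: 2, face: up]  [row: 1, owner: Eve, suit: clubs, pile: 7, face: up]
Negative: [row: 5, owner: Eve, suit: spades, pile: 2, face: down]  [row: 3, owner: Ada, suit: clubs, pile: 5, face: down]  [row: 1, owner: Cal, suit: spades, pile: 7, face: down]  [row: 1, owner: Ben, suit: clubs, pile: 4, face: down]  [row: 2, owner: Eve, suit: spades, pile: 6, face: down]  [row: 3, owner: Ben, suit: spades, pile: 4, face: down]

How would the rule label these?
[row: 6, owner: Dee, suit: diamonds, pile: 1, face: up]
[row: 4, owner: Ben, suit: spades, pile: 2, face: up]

'Positive' ⟺ face is up.
[row: 6, owner: Dee, suit: diamonds, pile: 1, face: up] — face is up, hence Positive. [row: 4, owner: Ben, suit: spades, pile: 2, face: up] — face is up, hence Positive.

Positive, Positive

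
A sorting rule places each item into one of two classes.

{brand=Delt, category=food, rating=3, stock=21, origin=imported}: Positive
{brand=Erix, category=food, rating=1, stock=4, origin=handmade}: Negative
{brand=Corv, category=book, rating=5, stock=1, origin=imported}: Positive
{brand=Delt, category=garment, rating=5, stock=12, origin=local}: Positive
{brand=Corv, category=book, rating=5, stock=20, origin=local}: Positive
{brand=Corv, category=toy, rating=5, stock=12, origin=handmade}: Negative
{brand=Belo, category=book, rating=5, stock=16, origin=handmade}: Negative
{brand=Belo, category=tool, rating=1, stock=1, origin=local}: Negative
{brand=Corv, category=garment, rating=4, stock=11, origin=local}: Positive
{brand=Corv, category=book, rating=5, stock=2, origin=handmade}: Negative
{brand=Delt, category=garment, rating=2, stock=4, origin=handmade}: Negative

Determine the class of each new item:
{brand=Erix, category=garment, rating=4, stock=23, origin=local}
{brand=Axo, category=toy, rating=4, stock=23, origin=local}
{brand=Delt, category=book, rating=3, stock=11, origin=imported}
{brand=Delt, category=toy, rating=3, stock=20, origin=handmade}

The rule appears to be: origin is not handmade AND rating ≥ 2.
{brand=Erix, category=garment, rating=4, stock=23, origin=local}: origin is local, rating = 4 — meets the rule, so Positive. {brand=Axo, category=toy, rating=4, stock=23, origin=local}: origin is local, rating = 4 — meets the rule, so Positive. {brand=Delt, category=book, rating=3, stock=11, origin=imported}: origin is imported, rating = 3 — meets the rule, so Positive. {brand=Delt, category=toy, rating=3, stock=20, origin=handmade}: origin is handmade, rating = 3 — does not satisfy this, so Negative.

Positive, Positive, Positive, Negative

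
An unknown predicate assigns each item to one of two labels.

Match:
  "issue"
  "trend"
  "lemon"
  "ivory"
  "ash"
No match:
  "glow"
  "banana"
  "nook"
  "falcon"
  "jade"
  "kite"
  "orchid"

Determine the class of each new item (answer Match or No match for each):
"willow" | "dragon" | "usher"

Comparing the two groups points to one rule — odd length.

No match, No match, Match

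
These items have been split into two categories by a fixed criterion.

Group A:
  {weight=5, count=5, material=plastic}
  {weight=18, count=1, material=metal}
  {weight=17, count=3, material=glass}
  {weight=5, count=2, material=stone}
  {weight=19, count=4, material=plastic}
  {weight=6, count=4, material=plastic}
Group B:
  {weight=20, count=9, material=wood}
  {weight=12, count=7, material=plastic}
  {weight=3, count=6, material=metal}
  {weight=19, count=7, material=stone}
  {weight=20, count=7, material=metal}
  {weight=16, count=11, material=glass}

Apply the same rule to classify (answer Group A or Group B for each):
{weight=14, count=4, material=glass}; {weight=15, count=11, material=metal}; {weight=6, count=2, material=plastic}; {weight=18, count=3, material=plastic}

The distinguishing property — count ≤ 5 — holds for all the 'Group A' cases and none of the 'Group B' cases.
{weight=14, count=4, material=glass} → count = 4 → Group A.
{weight=15, count=11, material=metal} → count = 11 → Group B.
{weight=6, count=2, material=plastic} → count = 2 → Group A.
{weight=18, count=3, material=plastic} → count = 3 → Group A.

Group A, Group B, Group A, Group A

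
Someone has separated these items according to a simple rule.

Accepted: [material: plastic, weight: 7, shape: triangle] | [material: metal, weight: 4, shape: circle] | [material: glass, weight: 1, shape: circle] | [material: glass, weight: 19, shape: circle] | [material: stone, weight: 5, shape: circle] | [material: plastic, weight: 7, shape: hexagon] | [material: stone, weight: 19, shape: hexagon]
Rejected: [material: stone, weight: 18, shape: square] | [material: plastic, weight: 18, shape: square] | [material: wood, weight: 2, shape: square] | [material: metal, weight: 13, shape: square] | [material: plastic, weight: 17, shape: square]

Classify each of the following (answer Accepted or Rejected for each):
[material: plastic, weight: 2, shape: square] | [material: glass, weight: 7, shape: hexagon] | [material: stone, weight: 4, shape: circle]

Rejected, Accepted, Accepted

Rule: shape is not square. This holds for each 'Accepted' example and fails for each 'Rejected' one.
[material: plastic, weight: 2, shape: square]: shape is square — does not pass, so Rejected.
[material: glass, weight: 7, shape: hexagon]: shape is hexagon — satisfies this, so Accepted.
[material: stone, weight: 4, shape: circle]: shape is circle — satisfies this, so Accepted.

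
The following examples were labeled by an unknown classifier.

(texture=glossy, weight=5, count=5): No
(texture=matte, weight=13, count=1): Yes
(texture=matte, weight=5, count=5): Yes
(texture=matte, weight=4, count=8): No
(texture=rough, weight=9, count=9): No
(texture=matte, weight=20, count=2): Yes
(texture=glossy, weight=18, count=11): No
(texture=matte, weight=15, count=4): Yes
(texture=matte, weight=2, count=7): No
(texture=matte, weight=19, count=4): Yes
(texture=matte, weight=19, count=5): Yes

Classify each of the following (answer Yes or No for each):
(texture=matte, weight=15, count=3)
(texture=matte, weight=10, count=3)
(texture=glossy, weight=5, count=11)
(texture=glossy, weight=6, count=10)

The distinguishing property — texture is matte AND count ≤ 5 — holds for all the 'Yes' cases and none of the 'No' cases.
(texture=matte, weight=15, count=3) — texture is matte, count = 3, hence Yes. (texture=matte, weight=10, count=3) — texture is matte, count = 3, hence Yes. (texture=glossy, weight=5, count=11) — texture is glossy, count = 11, hence No. (texture=glossy, weight=6, count=10) — texture is glossy, count = 10, hence No.

Yes, Yes, No, No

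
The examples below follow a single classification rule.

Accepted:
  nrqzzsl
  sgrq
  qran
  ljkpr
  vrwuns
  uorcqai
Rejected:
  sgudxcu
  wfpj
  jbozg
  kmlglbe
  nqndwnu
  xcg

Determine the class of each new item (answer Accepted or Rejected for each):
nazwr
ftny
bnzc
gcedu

Accepted, Rejected, Rejected, Rejected

'Accepted' ⟺ contains 'r'.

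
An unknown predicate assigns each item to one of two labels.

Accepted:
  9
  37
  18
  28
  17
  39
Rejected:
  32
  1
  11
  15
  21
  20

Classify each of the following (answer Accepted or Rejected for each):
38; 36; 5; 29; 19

The common property of the 'Accepted' items is: digit sum ≥ 7. No 'Rejected' item has it.
38: digit sum 3+8 = 11 — fits, so Accepted. 36: digit sum 3+6 = 9 — fits, so Accepted. 5: digit sum 5 — does not fit, so Rejected. 29: digit sum 2+9 = 11 — fits, so Accepted. 19: digit sum 1+9 = 10 — fits, so Accepted.

Accepted, Accepted, Rejected, Accepted, Accepted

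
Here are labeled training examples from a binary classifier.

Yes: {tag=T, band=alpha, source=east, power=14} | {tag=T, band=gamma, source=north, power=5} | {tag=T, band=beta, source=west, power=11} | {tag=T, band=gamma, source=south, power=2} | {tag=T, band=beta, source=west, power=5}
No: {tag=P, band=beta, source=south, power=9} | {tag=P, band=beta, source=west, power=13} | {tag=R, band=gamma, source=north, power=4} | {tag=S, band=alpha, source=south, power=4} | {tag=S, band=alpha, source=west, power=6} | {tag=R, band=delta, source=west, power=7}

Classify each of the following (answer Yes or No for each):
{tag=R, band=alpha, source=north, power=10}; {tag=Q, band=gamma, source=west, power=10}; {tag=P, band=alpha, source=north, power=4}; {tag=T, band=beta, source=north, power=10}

No, No, No, Yes

Checking candidate rules against both groups, what survives is: tag is T.
{tag=R, band=alpha, source=north, power=10}: tag is R — doesn't qualify, so No. {tag=Q, band=gamma, source=west, power=10}: tag is Q — doesn't qualify, so No. {tag=P, band=alpha, source=north, power=4}: tag is P — doesn't qualify, so No. {tag=T, band=beta, source=north, power=10}: tag is T — passes, so Yes.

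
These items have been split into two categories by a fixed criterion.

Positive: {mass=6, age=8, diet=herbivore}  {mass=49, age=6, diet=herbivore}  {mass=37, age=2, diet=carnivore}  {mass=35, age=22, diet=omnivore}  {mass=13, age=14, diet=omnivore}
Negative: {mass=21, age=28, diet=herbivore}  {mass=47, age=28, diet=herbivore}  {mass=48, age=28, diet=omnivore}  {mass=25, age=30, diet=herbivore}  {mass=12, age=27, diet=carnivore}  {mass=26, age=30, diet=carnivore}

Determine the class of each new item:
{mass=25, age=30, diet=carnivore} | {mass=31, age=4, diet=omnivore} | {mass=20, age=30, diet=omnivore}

Negative, Positive, Negative

Every 'Positive' example satisfies: age ≤ 22. None of the 'Negative' examples do.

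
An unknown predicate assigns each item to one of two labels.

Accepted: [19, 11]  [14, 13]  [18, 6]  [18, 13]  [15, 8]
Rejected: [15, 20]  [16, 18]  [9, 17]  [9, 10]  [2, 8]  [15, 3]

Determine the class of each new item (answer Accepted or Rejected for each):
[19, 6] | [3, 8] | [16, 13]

Rule: first > second AND sum ≥ 19. This holds for each 'Accepted' example and fails for each 'Rejected' one.
[19, 6] → 19 > 6, 19+6 = 25 → Accepted. [3, 8] → 3 < 8, 3+8 = 11 → Rejected. [16, 13] → 16 > 13, 16+13 = 29 → Accepted.

Accepted, Rejected, Accepted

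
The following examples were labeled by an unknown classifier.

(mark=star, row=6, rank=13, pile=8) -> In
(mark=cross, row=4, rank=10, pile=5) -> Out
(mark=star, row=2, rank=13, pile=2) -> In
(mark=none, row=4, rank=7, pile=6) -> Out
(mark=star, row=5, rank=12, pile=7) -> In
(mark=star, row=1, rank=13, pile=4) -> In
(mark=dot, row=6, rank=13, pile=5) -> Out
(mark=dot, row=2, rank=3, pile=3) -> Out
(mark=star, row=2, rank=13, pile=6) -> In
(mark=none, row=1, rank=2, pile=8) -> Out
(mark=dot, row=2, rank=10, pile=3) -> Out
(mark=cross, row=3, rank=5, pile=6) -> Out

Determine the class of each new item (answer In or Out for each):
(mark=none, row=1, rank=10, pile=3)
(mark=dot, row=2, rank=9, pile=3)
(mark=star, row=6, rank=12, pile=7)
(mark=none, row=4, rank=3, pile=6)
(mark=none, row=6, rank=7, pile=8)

Out, Out, In, Out, Out

The pattern is that an item is 'In' exactly when: mark is star.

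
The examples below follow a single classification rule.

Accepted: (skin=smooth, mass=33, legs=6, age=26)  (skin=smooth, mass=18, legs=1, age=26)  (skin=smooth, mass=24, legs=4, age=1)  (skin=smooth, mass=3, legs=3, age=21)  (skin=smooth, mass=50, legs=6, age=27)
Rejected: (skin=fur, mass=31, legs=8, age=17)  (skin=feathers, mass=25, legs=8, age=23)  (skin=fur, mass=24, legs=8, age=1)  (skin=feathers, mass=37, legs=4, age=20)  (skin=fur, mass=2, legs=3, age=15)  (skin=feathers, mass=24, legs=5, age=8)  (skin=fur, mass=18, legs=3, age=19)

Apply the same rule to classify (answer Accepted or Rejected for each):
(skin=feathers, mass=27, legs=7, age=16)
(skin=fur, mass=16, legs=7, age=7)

Rejected, Rejected

All 'Accepted' examples share one property — skin is smooth — and every 'Rejected' example lacks it.
Rejected: (skin=feathers, mass=27, legs=7, age=16), since skin is feathers.
Rejected: (skin=fur, mass=16, legs=7, age=7), since skin is fur.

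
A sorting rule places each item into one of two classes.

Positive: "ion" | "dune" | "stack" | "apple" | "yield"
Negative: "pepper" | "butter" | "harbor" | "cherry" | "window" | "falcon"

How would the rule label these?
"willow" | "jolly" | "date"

All 'Positive' examples share one property — length ≤ 5 — and every 'Negative' example lacks it.
"willow" — length 6, hence Negative. "jolly" — length 5, hence Positive. "date" — length 4, hence Positive.

Negative, Positive, Positive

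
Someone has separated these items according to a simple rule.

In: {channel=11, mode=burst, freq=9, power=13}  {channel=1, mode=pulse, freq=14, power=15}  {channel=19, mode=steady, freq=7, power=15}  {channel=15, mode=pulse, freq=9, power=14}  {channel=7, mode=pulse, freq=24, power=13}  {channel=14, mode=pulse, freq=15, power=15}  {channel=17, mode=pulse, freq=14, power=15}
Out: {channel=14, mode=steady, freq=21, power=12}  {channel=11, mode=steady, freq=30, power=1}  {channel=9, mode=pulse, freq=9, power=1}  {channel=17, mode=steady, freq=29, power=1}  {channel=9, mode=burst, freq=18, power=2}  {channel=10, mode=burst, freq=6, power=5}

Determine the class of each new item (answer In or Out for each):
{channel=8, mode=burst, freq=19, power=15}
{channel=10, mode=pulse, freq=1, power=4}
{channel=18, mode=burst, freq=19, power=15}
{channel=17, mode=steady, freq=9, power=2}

In, Out, In, Out

Every 'In' example satisfies: power ≥ 13. None of the 'Out' examples do.
In: {channel=8, mode=burst, freq=19, power=15}, since power = 15. Out: {channel=10, mode=pulse, freq=1, power=4}, since power = 4. In: {channel=18, mode=burst, freq=19, power=15}, since power = 15. Out: {channel=17, mode=steady, freq=9, power=2}, since power = 2.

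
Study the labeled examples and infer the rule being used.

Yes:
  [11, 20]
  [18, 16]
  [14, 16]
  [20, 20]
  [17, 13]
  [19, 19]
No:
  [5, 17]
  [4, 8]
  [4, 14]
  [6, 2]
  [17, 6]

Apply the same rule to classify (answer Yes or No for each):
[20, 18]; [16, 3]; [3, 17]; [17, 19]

The classifier is using: sum ≥ 30.
[20, 18]: Yes (20+18 = 38).
[16, 3]: No (16+3 = 19).
[3, 17]: No (3+17 = 20).
[17, 19]: Yes (17+19 = 36).

Yes, No, No, Yes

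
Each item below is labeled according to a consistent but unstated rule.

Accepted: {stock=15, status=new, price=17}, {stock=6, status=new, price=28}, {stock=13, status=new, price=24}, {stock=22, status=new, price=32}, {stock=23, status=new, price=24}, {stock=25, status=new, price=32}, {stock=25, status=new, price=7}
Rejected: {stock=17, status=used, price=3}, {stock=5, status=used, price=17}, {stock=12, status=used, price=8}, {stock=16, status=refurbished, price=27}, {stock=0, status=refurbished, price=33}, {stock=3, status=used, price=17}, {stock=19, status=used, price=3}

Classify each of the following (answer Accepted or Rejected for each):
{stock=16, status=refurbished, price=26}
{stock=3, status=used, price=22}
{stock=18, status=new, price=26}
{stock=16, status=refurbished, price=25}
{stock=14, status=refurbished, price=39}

Rejected, Rejected, Accepted, Rejected, Rejected

The pattern is that an item is 'Accepted' exactly when: status is new.
Rejected: {stock=16, status=refurbished, price=26}, since status is refurbished.
Rejected: {stock=3, status=used, price=22}, since status is used.
Accepted: {stock=18, status=new, price=26}, since status is new.
Rejected: {stock=16, status=refurbished, price=25}, since status is refurbished.
Rejected: {stock=14, status=refurbished, price=39}, since status is refurbished.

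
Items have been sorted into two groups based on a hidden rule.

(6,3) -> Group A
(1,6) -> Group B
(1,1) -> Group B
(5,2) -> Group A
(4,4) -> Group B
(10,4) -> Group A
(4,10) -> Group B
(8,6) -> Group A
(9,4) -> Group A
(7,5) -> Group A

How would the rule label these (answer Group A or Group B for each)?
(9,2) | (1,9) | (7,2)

Group A, Group B, Group A

One predicate separates the groups cleanly: first > second.
(9,2) — 9 > 2, hence Group A. (1,9) — 1 < 9, hence Group B. (7,2) — 7 > 2, hence Group A.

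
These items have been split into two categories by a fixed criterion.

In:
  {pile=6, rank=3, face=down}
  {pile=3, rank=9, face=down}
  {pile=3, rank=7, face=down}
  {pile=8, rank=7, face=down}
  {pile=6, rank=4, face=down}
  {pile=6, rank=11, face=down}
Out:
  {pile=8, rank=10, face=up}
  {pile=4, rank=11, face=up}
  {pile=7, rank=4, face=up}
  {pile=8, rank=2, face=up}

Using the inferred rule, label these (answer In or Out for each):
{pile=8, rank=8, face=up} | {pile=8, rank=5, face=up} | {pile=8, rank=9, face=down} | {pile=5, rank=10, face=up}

Out, Out, In, Out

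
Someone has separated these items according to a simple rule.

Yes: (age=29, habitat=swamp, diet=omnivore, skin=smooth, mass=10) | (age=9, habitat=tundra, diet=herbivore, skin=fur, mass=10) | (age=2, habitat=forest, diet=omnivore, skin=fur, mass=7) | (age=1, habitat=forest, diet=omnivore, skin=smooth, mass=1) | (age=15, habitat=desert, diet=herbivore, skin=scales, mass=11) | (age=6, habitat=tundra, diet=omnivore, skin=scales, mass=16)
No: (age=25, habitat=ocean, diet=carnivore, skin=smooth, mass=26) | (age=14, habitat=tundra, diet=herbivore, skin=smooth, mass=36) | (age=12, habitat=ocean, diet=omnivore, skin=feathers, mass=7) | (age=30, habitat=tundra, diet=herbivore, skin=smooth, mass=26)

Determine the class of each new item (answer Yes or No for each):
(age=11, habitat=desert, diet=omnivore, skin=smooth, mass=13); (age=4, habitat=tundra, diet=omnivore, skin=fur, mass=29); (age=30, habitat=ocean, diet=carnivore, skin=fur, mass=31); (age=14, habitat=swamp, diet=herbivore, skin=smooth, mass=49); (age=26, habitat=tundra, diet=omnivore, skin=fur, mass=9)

Yes, No, No, No, Yes

The distinguishing property — mass ≤ 16 AND age ≠ 12 — holds for all the 'Yes' cases and none of the 'No' cases.
(age=11, habitat=desert, diet=omnivore, skin=smooth, mass=13): mass = 13, age = 11 — satisfies this, so Yes.
(age=4, habitat=tundra, diet=omnivore, skin=fur, mass=29): mass = 29, age = 4 — fails this test, so No.
(age=30, habitat=ocean, diet=carnivore, skin=fur, mass=31): mass = 31, age = 30 — fails this test, so No.
(age=14, habitat=swamp, diet=herbivore, skin=smooth, mass=49): mass = 49, age = 14 — fails this test, so No.
(age=26, habitat=tundra, diet=omnivore, skin=fur, mass=9): mass = 9, age = 26 — satisfies this, so Yes.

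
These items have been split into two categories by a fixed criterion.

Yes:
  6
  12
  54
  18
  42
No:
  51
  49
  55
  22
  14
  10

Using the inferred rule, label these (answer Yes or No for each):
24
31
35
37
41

The simplest hypothesis consistent with all the labels is: multiple of 6.
24: Yes (24 = 6·4).
31: No (31 = 6·5 + 1).
35: No (35 = 6·5 + 5).
37: No (37 = 6·6 + 1).
41: No (41 = 6·6 + 5).

Yes, No, No, No, No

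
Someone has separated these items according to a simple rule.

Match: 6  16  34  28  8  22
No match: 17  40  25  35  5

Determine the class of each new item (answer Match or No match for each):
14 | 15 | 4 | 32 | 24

A rule that fits every label: even AND at most 34 — true of each 'Match' example, false of each 'No match' one.

Match, No match, Match, Match, Match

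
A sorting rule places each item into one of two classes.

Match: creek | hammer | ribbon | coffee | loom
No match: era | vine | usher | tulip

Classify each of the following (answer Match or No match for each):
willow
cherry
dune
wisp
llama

Match, Match, No match, No match, Match

All 'Match' examples share one property — has a double letter — and every 'No match' example lacks it.
willow: 'll' doubled — qualifies, so Match. cherry: 'rr' doubled — qualifies, so Match. dune: no doubled letter — doesn't match, so No match. wisp: no doubled letter — doesn't match, so No match. llama: 'll' doubled — qualifies, so Match.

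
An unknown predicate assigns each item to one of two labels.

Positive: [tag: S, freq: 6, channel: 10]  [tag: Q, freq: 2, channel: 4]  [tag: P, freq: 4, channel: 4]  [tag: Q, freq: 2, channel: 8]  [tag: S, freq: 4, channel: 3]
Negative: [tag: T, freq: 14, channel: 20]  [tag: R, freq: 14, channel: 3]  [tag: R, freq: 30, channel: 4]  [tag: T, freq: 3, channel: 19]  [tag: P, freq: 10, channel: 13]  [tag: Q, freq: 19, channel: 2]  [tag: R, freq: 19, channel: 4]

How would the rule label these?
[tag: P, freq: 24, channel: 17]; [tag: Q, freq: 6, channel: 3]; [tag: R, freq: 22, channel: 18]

Negative, Positive, Negative

The simplest hypothesis consistent with all the labels is: channel ≤ 10 AND freq ≤ 6.
[tag: P, freq: 24, channel: 17] → channel = 17, freq = 24 → Negative.
[tag: Q, freq: 6, channel: 3] → channel = 3, freq = 6 → Positive.
[tag: R, freq: 22, channel: 18] → channel = 18, freq = 22 → Negative.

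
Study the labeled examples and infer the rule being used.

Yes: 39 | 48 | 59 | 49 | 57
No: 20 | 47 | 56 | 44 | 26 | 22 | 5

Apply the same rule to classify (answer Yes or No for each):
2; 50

Rule: digit sum ≥ 12. This holds for each 'Yes' example and fails for each 'No' one.
2: No (digit sum 2). 50: No (digit sum 5+0 = 5).

No, No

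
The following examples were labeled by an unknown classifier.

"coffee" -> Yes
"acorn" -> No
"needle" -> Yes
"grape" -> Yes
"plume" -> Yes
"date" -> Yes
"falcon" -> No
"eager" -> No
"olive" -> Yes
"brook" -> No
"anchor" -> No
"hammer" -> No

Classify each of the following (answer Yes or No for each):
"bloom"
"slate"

Rule: ends with 'e'. This holds for each 'Yes' example and fails for each 'No' one.
"bloom": ends with 'm', lacks this property → No. "slate": ends with 'e', passes → Yes.

No, Yes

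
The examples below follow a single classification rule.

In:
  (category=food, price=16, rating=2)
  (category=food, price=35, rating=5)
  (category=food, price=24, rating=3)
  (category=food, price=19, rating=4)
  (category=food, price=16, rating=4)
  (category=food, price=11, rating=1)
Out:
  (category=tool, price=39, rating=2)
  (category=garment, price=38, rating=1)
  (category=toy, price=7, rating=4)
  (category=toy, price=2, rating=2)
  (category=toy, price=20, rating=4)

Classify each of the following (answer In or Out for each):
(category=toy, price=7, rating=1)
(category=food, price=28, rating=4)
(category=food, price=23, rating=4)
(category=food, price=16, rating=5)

Out, In, In, In

Looking at the examples, the only property every 'In' case has and every 'Out' case lacks is: category is food.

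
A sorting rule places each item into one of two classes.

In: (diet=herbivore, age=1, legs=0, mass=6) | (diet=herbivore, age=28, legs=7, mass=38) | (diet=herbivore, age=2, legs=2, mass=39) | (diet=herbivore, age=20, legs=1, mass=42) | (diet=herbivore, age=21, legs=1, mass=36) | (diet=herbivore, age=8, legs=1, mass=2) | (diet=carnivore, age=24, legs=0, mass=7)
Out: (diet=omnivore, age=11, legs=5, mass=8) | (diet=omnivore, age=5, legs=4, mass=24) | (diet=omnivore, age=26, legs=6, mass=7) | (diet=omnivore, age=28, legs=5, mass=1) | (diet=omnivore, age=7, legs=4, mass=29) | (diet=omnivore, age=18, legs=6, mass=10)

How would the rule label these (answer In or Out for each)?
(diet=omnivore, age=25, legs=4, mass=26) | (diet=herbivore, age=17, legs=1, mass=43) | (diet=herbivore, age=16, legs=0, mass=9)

The distinguishing property — diet is not omnivore — holds for all the 'In' cases and none of the 'Out' cases.
(diet=omnivore, age=25, legs=4, mass=26) — diet is omnivore, hence Out. (diet=herbivore, age=17, legs=1, mass=43) — diet is herbivore, hence In. (diet=herbivore, age=16, legs=0, mass=9) — diet is herbivore, hence In.

Out, In, In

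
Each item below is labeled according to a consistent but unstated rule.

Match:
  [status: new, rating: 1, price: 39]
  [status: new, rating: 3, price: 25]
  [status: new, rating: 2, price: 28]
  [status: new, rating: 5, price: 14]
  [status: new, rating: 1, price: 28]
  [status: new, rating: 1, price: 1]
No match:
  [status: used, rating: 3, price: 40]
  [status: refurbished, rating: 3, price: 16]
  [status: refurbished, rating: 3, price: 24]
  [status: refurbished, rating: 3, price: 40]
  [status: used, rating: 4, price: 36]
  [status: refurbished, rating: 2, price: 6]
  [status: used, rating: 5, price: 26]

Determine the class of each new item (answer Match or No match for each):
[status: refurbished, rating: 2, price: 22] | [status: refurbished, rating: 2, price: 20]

No match, No match

Comparing the two groups points to one rule — status is new.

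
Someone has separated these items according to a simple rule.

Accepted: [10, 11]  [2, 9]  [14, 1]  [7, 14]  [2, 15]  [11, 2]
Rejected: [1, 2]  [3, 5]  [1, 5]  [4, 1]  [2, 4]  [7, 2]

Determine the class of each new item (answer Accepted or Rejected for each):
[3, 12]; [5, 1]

Accepted, Rejected

All 'Accepted' examples share one property — sum ≥ 11 — and every 'Rejected' example lacks it.
[3, 12]: 3+12 = 15 — qualifies, so Accepted.
[5, 1]: 5+1 = 6 — fails the rule, so Rejected.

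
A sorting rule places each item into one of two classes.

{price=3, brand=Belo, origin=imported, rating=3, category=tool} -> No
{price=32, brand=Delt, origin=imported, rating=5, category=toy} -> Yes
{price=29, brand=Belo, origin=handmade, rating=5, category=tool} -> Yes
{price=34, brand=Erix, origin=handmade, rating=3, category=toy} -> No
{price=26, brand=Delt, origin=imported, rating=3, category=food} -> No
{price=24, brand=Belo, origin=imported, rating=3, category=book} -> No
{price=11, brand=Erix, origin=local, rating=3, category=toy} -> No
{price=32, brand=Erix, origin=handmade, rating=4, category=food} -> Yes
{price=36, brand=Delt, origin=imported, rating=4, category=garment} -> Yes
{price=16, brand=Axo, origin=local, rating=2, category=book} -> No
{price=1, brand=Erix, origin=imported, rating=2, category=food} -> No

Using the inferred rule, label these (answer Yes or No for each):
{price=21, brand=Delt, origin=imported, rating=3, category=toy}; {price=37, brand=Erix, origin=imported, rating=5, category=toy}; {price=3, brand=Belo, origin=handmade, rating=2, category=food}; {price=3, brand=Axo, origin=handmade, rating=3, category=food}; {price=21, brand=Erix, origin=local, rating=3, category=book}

One predicate separates the groups cleanly: rating ≥ 4.

No, Yes, No, No, No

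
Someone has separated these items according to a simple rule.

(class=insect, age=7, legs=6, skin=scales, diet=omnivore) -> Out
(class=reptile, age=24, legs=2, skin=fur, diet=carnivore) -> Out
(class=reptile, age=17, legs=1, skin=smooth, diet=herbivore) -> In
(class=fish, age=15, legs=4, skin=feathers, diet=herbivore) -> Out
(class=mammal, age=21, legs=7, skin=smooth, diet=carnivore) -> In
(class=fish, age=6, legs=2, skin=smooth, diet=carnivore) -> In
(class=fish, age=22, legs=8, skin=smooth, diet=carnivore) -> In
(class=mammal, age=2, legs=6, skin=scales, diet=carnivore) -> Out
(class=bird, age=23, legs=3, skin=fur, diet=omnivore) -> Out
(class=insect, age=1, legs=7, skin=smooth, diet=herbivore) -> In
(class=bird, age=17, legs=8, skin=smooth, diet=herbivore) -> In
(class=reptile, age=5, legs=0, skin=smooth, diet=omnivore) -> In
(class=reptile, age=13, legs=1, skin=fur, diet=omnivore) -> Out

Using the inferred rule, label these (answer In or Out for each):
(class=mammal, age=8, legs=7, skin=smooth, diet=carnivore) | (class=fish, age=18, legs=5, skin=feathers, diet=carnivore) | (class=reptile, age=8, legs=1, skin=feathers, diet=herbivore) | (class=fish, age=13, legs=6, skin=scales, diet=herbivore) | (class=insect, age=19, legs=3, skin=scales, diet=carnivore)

Rule: skin is smooth. This holds for each 'In' example and fails for each 'Out' one.
(class=mammal, age=8, legs=7, skin=smooth, diet=carnivore): skin is smooth, fits → In. (class=fish, age=18, legs=5, skin=feathers, diet=carnivore): skin is feathers, lacks this property → Out. (class=reptile, age=8, legs=1, skin=feathers, diet=herbivore): skin is feathers, lacks this property → Out. (class=fish, age=13, legs=6, skin=scales, diet=herbivore): skin is scales, lacks this property → Out. (class=insect, age=19, legs=3, skin=scales, diet=carnivore): skin is scales, lacks this property → Out.

In, Out, Out, Out, Out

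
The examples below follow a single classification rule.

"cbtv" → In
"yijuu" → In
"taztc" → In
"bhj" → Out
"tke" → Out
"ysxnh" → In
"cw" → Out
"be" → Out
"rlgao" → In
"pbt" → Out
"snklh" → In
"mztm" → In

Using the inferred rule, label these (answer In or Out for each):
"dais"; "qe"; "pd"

The distinguishing property — length ≥ 4 — holds for all the 'In' cases and none of the 'Out' cases.

In, Out, Out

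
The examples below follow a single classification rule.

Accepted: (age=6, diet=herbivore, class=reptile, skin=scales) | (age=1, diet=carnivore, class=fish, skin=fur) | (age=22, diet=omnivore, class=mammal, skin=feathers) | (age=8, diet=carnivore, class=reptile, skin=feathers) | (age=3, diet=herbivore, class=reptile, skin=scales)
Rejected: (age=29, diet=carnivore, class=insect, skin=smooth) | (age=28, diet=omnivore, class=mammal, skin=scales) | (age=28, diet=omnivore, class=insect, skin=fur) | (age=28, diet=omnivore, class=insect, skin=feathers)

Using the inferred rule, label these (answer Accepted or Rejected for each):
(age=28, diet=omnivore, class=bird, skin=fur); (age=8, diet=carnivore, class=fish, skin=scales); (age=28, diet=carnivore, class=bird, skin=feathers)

Rejected, Accepted, Rejected

The distinguishing property — age ≤ 22 — holds for all the 'Accepted' cases and none of the 'Rejected' cases.
(age=28, diet=omnivore, class=bird, skin=fur): age = 28, fails this test → Rejected. (age=8, diet=carnivore, class=fish, skin=scales): age = 8, passes → Accepted. (age=28, diet=carnivore, class=bird, skin=feathers): age = 28, fails this test → Rejected.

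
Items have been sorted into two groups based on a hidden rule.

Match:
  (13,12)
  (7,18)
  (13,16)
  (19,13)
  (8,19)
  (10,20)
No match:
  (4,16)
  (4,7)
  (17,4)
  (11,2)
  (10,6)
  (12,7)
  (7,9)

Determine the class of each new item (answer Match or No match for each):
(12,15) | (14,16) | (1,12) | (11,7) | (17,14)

Match, Match, No match, No match, Match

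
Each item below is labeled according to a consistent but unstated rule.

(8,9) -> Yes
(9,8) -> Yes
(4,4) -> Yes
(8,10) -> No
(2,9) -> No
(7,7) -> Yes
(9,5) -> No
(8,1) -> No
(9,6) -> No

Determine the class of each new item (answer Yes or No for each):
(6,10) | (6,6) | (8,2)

No, Yes, No

The rule appears to be: |first − second| ≤ 1.
(6,10): |6−10| = 4, doesn't match → No. (6,6): |6−6| = 0, has this property → Yes. (8,2): |8−2| = 6, doesn't match → No.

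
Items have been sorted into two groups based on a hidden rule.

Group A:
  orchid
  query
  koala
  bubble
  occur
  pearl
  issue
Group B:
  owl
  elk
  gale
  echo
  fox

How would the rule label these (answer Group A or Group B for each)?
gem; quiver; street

Group B, Group A, Group A

The common property of the 'Group A' items is: length ≥ 5. No 'Group B' item has it.
gem — length 3, hence Group B.
quiver — length 6, hence Group A.
street — length 6, hence Group A.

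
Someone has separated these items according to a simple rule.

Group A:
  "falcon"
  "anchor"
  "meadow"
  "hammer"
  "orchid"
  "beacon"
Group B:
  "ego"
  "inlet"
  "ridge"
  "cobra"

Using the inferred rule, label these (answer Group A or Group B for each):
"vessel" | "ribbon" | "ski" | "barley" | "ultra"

Group A, Group A, Group B, Group A, Group B

One predicate separates the groups cleanly: even length.
"vessel" — length 6, hence Group A. "ribbon" — length 6, hence Group A. "ski" — length 3, hence Group B. "barley" — length 6, hence Group A. "ultra" — length 5, hence Group B.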